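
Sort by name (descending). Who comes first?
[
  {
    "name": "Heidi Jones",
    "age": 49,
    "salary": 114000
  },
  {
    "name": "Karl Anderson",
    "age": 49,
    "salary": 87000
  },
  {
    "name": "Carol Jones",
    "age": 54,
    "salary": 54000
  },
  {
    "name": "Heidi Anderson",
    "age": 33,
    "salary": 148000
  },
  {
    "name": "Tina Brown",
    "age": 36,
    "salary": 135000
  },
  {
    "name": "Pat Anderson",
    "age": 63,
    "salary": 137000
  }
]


Sort by: name (descending)

Sorted order:
  1. Tina Brown (name = Tina Brown)
  2. Pat Anderson (name = Pat Anderson)
  3. Karl Anderson (name = Karl Anderson)
  4. Heidi Jones (name = Heidi Jones)
  5. Heidi Anderson (name = Heidi Anderson)
  6. Carol Jones (name = Carol Jones)

First: Tina Brown

Tina Brown


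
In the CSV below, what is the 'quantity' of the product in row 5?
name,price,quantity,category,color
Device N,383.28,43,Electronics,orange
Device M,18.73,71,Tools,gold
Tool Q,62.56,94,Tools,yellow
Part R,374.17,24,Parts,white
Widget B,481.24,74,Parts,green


Query: Row 5 ('Widget B'), column 'quantity'
Value: 74

74


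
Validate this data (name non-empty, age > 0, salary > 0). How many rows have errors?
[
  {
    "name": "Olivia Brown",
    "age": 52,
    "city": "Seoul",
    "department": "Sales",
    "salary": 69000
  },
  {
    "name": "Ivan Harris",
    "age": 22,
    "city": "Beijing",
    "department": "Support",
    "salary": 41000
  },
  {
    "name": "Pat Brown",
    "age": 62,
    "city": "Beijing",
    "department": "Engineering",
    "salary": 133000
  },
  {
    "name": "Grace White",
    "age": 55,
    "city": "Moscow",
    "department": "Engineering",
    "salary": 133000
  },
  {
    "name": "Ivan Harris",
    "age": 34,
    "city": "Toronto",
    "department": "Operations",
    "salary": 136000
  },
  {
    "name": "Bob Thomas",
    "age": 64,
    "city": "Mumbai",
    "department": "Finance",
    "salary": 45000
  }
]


Validating 6 records:
Rules: name non-empty, age > 0, salary > 0

  Row 1 (Olivia Brown): OK
  Row 2 (Ivan Harris): OK
  Row 3 (Pat Brown): OK
  Row 4 (Grace White): OK
  Row 5 (Ivan Harris): OK
  Row 6 (Bob Thomas): OK

Total errors: 0

0 errors


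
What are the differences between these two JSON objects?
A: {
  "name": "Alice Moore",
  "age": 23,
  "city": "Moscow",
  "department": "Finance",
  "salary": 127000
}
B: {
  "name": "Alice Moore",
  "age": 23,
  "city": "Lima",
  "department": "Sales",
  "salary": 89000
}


Comparing each field (in key order):
  name: same
  age: same
  city: DIFFERENT
  department: DIFFERENT
  salary: DIFFERENT
Differences:
  city: Moscow -> Lima
  department: Finance -> Sales
  salary: 127000 -> 89000

3 field(s) changed

3 changes: city, department, salary


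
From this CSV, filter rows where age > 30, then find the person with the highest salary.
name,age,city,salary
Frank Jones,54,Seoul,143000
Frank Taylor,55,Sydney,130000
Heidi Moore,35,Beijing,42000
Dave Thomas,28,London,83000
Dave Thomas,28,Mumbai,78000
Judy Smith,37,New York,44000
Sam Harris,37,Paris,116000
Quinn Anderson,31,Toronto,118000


Filter: age > 30
Sort by: salary (descending)

Filtered records (6):
  Frank Jones, age 54, salary $143000
  Frank Taylor, age 55, salary $130000
  Quinn Anderson, age 31, salary $118000
  Sam Harris, age 37, salary $116000
  Judy Smith, age 37, salary $44000
  Heidi Moore, age 35, salary $42000

Highest salary: Frank Jones ($143000)

Frank Jones


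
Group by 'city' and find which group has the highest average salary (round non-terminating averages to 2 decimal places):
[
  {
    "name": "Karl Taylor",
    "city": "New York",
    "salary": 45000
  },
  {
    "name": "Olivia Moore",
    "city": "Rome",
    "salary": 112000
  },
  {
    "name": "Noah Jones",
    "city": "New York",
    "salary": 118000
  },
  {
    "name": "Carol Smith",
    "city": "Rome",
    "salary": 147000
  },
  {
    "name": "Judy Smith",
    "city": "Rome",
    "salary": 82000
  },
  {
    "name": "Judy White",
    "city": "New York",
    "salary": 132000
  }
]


Group by: city

Groups:
  New York: 3 people, avg salary = 295000/3 ≈ $98333.33
  Rome: 3 people, avg salary = 341000/3 ≈ $113666.67

Highest average salary: Rome (≈$113666.67)

Rome (≈$113666.67)


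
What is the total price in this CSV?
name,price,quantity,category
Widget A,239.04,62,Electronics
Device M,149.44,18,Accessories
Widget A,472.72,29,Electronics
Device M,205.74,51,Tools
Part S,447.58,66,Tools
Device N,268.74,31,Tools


Computing total price:
Values: [239.04, 149.44, 472.72, 205.74, 447.58, 268.74]
Sum = 1783.26

1783.26


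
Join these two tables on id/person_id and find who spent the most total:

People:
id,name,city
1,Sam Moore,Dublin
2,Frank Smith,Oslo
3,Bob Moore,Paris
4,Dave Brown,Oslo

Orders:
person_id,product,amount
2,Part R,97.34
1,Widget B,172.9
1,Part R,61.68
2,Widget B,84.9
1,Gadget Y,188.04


Join on: people.id = orders.person_id

Joined rows:
  Frank Smith (Oslo) bought Part R for $97.34
  Sam Moore (Dublin) bought Widget B for $172.9
  Sam Moore (Dublin) bought Part R for $61.68
  Frank Smith (Oslo) bought Widget B for $84.9
  Sam Moore (Dublin) bought Gadget Y for $188.04

Total per person:
  Sam Moore: $422.62
  Frank Smith: $182.24

Top spender: Sam Moore ($422.62)

Sam Moore ($422.62)


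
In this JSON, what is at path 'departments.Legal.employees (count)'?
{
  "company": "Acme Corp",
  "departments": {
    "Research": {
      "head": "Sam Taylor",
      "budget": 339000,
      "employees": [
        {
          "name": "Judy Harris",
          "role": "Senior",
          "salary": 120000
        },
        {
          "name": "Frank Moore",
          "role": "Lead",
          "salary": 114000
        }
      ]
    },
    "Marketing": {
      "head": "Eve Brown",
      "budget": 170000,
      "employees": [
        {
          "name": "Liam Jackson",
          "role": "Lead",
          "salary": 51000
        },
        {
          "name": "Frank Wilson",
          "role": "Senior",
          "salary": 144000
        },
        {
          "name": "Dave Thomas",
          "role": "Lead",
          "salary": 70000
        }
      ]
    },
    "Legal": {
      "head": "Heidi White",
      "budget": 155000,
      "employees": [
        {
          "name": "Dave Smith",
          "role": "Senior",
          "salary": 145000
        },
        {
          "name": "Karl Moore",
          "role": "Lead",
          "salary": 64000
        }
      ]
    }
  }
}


Path: departments.Legal.employees (count)

Navigate:
  -> departments
  -> Legal
  -> employees (array, length 2)

2


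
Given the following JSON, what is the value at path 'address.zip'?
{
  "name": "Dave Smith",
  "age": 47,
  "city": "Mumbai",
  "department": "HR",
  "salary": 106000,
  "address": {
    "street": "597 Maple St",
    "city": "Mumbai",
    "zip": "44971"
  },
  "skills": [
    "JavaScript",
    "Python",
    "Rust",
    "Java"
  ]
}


Query: address.zip
Path: address -> zip
Value: 44971

44971


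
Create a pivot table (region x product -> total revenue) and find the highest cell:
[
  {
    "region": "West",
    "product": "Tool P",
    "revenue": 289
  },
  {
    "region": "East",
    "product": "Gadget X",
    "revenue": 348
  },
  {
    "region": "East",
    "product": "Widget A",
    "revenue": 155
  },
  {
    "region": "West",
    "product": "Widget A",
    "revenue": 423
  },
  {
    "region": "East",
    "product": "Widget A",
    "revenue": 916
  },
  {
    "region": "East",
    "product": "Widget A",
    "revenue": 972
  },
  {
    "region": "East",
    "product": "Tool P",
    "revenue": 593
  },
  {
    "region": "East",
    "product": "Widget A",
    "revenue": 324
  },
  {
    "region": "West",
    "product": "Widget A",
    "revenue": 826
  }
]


Pivot: region (rows) x product (columns) -> total revenue

     Gadget X      Tool P        Widget A    
East           348           593          2367  
West             0           289          1249  

Highest: East / Widget A = $2367

East / Widget A = $2367


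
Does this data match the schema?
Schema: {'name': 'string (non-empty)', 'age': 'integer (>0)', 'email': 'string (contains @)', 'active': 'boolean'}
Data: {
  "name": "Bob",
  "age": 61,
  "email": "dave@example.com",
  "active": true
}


Validating each field against schema:
  name: OK (non-empty string)
  age: OK (positive integer)
  email: OK (string with @)
  active: OK (boolean)

Result: VALID

VALID


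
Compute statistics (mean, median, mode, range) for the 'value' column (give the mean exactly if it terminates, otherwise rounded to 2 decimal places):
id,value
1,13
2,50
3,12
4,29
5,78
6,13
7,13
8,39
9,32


Data: [13, 50, 12, 29, 78, 13, 13, 39, 32]
Count: 9
Sum: 279
Mean: 279/9 = 31
Sorted: [12, 13, 13, 13, 29, 32, 39, 50, 78]
Median: 29.0
Mode: 13 (3 times)
Range: 78 - 12 = 66
Min: 12, Max: 78

mean=31, median=29.0, mode=13, range=66


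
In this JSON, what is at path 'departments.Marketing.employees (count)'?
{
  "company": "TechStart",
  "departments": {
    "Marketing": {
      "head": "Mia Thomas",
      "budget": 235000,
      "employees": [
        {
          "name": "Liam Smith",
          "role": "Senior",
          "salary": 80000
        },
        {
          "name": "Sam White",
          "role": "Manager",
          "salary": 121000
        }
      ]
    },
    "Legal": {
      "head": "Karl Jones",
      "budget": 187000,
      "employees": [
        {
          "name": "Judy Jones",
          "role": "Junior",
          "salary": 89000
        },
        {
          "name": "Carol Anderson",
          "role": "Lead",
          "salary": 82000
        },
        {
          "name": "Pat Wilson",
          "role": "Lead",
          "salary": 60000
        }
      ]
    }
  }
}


Path: departments.Marketing.employees (count)

Navigate:
  -> departments
  -> Marketing
  -> employees (array, length 2)

2


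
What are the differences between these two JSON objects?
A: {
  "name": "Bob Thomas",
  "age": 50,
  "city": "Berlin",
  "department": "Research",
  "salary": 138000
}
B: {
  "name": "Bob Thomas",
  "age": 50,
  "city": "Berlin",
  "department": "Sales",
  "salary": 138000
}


Comparing each field (in key order):
  name: same
  age: same
  city: same
  department: DIFFERENT
  salary: same
Differences:
  department: Research -> Sales

1 field(s) changed

1 change: department


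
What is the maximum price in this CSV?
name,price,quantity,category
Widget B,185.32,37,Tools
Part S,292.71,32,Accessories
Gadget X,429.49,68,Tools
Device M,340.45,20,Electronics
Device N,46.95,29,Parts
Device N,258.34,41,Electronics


Computing maximum price:
Values: [185.32, 292.71, 429.49, 340.45, 46.95, 258.34]
Max = 429.49

429.49


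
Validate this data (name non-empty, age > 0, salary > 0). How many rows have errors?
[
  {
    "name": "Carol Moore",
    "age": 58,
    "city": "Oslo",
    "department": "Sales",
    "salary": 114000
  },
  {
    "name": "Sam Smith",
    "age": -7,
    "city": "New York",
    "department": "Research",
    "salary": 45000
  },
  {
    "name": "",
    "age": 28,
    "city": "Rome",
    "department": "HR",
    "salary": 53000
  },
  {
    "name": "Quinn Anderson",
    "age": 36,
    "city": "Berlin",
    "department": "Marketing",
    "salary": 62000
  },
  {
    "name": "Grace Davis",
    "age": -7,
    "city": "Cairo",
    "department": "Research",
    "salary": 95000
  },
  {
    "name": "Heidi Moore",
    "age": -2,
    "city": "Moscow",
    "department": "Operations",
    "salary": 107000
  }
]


Validating 6 records:
Rules: name non-empty, age > 0, salary > 0

  Row 1 (Carol Moore): OK
  Row 2 (Sam Smith): negative age: -7
  Row 3 (???): empty name
  Row 4 (Quinn Anderson): OK
  Row 5 (Grace Davis): negative age: -7
  Row 6 (Heidi Moore): negative age: -2

Total errors: 4

4 errors


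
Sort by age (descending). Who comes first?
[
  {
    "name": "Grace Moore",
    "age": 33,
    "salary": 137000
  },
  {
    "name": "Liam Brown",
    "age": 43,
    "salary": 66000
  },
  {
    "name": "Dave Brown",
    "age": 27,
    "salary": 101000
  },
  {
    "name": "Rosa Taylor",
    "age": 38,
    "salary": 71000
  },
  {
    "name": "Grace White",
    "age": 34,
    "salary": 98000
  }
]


Sort by: age (descending)

Sorted order:
  1. Liam Brown (age = 43)
  2. Rosa Taylor (age = 38)
  3. Grace White (age = 34)
  4. Grace Moore (age = 33)
  5. Dave Brown (age = 27)

First: Liam Brown

Liam Brown


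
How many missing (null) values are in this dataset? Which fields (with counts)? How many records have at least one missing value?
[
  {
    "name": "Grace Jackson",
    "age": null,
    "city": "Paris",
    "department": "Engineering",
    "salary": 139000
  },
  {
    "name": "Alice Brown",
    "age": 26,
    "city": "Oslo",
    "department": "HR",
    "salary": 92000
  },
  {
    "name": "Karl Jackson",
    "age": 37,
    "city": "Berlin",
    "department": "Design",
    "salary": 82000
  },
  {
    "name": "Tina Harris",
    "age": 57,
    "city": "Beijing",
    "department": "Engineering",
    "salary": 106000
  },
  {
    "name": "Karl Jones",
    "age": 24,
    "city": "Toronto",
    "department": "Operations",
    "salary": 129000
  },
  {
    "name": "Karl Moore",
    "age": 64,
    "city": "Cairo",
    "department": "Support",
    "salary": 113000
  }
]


Checking for missing (null) values in 6 records:

  Grace Jackson: age
  Alice Brown: complete
  Karl Jackson: complete
  Tina Harris: complete
  Karl Jones: complete
  Karl Moore: complete

Per field:
  name: 0 missing
  age: 1 missing
  city: 0 missing
  department: 0 missing
  salary: 0 missing

Total missing values: 1
Records with any missing: 1

1 missing values (age: 1); 1 incomplete records


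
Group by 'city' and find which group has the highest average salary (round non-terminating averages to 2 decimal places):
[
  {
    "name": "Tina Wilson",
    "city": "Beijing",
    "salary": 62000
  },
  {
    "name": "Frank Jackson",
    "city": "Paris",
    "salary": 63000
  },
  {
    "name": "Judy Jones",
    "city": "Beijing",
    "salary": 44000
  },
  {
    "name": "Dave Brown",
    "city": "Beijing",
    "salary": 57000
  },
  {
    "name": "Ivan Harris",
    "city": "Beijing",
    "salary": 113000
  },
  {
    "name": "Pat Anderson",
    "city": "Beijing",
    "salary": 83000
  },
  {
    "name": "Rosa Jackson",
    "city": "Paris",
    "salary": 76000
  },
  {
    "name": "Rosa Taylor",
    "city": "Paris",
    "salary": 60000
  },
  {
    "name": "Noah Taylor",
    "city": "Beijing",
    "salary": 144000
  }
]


Group by: city

Groups:
  Beijing: 6 people, avg salary = 503000/6 ≈ $83833.33
  Paris: 3 people, avg salary = 199000/3 ≈ $66333.33

Highest average salary: Beijing (≈$83833.33)

Beijing (≈$83833.33)


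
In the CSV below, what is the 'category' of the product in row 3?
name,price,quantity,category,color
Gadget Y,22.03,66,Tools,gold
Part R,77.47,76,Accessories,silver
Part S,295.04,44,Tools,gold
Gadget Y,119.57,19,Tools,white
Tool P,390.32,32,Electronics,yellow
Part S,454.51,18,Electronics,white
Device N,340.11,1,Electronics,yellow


Query: Row 3 ('Part S'), column 'category'
Value: Tools

Tools


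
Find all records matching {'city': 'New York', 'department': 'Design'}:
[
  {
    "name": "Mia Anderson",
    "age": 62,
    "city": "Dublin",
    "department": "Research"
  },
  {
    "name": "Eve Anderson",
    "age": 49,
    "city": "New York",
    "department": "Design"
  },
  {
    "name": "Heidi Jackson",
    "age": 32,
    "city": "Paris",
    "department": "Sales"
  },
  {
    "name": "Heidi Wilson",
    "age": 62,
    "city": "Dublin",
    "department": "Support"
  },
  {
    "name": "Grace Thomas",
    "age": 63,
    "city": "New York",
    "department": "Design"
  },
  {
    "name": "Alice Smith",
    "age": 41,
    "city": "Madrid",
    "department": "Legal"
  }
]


Search criteria: {'city': 'New York', 'department': 'Design'}

Checking 6 records:
  Mia Anderson: {city: Dublin, department: Research}
  Eve Anderson: {city: New York, department: Design} <-- MATCH
  Heidi Jackson: {city: Paris, department: Sales}
  Heidi Wilson: {city: Dublin, department: Support}
  Grace Thomas: {city: New York, department: Design} <-- MATCH
  Alice Smith: {city: Madrid, department: Legal}

Matches: ["Eve Anderson", "Grace Thomas"]

["Eve Anderson", "Grace Thomas"]


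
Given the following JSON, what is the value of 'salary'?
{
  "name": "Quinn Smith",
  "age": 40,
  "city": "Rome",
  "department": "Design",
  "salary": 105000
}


Looking up field 'salary'
Value: 105000

105000


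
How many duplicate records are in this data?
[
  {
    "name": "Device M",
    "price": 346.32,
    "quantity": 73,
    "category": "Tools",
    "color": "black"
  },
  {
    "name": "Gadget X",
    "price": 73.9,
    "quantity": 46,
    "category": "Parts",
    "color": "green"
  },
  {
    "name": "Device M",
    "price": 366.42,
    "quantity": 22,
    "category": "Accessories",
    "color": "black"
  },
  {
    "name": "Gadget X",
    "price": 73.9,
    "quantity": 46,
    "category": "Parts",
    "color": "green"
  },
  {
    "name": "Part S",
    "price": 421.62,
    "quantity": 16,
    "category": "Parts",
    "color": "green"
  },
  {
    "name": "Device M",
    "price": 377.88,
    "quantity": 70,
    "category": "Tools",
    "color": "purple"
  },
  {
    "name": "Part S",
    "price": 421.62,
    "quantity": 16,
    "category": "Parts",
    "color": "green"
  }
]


Checking 7 records for duplicates:

  Row 1: Device M ($346.32, qty 73)
  Row 2: Gadget X ($73.9, qty 46)
  Row 3: Device M ($366.42, qty 22)
  Row 4: Gadget X ($73.9, qty 46) <-- DUPLICATE
  Row 5: Part S ($421.62, qty 16)
  Row 6: Device M ($377.88, qty 70)
  Row 7: Part S ($421.62, qty 16) <-- DUPLICATE

Duplicates found: 2
Unique records: 5

2 duplicates, 5 unique


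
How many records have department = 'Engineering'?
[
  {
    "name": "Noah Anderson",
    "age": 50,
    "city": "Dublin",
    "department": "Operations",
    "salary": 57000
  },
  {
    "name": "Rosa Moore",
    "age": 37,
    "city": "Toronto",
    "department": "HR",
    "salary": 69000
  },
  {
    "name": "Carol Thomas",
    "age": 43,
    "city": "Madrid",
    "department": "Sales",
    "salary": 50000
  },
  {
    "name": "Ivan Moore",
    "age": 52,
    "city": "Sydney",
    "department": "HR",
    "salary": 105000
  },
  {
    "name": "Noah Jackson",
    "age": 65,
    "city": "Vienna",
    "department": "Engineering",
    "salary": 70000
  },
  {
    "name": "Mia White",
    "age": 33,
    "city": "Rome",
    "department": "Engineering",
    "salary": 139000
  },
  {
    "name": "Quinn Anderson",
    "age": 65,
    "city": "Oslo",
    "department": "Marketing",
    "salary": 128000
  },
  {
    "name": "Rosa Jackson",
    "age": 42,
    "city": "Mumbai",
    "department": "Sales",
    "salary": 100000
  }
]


Data: 8 records
Condition: department = 'Engineering'

Checking each record:
  Noah Anderson: Operations
  Rosa Moore: HR
  Carol Thomas: Sales
  Ivan Moore: HR
  Noah Jackson: Engineering MATCH
  Mia White: Engineering MATCH
  Quinn Anderson: Marketing
  Rosa Jackson: Sales

Count: 2

2


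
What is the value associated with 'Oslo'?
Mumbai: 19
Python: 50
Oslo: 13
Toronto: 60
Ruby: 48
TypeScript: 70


Looking up key 'Oslo'
Value: 13

13


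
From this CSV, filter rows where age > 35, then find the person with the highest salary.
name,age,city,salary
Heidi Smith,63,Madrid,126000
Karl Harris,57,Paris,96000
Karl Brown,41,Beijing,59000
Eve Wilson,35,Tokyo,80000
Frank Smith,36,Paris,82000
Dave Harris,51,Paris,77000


Filter: age > 35
Sort by: salary (descending)

Filtered records (5):
  Heidi Smith, age 63, salary $126000
  Karl Harris, age 57, salary $96000
  Frank Smith, age 36, salary $82000
  Dave Harris, age 51, salary $77000
  Karl Brown, age 41, salary $59000

Highest salary: Heidi Smith ($126000)

Heidi Smith


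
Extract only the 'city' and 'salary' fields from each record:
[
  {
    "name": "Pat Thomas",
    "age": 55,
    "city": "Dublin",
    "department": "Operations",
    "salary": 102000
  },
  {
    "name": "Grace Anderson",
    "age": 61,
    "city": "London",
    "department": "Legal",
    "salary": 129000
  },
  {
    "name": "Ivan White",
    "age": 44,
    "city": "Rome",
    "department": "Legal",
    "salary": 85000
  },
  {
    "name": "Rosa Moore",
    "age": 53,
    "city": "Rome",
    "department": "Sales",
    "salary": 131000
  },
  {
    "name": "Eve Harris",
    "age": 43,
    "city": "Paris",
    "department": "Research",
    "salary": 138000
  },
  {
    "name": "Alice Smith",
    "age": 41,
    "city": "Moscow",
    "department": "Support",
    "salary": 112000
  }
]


Original: 6 records with fields: name, age, city, department, salary
Keep: ['city', 'salary']
Drop: ['name', 'age', 'department']
Result: 6 records, 2 fields each

[
  {
    "city": "Dublin",
    "salary": 102000
  },
  {
    "city": "London",
    "salary": 129000
  },
  {
    "city": "Rome",
    "salary": 85000
  },
  {
    "city": "Rome",
    "salary": 131000
  },
  {
    "city": "Paris",
    "salary": 138000
  },
  {
    "city": "Moscow",
    "salary": 112000
  }
]


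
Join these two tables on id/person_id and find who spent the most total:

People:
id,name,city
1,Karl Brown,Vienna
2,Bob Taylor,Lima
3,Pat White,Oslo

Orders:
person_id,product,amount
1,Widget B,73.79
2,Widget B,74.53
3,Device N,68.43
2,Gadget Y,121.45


Join on: people.id = orders.person_id

Joined rows:
  Karl Brown (Vienna) bought Widget B for $73.79
  Bob Taylor (Lima) bought Widget B for $74.53
  Pat White (Oslo) bought Device N for $68.43
  Bob Taylor (Lima) bought Gadget Y for $121.45

Total per person:
  Bob Taylor: $195.98
  Karl Brown: $73.79
  Pat White: $68.43

Top spender: Bob Taylor ($195.98)

Bob Taylor ($195.98)


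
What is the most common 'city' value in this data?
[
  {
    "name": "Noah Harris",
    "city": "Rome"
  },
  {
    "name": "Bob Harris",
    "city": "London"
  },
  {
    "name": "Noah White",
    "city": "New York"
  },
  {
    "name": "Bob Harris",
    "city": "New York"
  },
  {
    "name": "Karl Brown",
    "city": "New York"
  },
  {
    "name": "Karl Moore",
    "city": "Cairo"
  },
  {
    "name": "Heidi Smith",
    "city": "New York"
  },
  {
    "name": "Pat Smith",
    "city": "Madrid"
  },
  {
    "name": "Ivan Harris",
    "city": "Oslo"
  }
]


Counting 'city' values across 9 records:

  New York: 4 ####
  Rome: 1 #
  London: 1 #
  Cairo: 1 #
  Madrid: 1 #
  Oslo: 1 #

Most common: New York (4 times)

New York (4 times)


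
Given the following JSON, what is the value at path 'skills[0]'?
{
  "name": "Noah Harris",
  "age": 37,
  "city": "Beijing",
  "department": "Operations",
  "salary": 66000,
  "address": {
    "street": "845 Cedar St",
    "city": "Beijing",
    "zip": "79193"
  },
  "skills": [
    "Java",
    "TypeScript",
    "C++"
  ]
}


Query: skills[0]
Path: skills -> first element
Value: Java

Java


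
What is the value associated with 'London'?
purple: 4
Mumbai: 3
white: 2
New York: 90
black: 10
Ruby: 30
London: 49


Looking up key 'London'
Value: 49

49


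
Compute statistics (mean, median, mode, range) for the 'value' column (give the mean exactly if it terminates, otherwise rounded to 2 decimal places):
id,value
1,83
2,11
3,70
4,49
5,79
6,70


Data: [83, 11, 70, 49, 79, 70]
Count: 6
Sum: 362
Mean: 362/6 ≈ 60.33 (rounded to 2 decimal places)
Sorted: [11, 49, 70, 70, 79, 83]
Median: 70.0
Mode: 70 (2 times)
Range: 83 - 11 = 72
Min: 11, Max: 83

mean≈60.33, median=70.0, mode=70, range=72


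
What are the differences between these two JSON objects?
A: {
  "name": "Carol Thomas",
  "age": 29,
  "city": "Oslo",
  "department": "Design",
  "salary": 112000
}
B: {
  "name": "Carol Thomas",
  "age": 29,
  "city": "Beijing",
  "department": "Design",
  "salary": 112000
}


Comparing each field (in key order):
  name: same
  age: same
  city: DIFFERENT
  department: same
  salary: same
Differences:
  city: Oslo -> Beijing

1 field(s) changed

1 change: city


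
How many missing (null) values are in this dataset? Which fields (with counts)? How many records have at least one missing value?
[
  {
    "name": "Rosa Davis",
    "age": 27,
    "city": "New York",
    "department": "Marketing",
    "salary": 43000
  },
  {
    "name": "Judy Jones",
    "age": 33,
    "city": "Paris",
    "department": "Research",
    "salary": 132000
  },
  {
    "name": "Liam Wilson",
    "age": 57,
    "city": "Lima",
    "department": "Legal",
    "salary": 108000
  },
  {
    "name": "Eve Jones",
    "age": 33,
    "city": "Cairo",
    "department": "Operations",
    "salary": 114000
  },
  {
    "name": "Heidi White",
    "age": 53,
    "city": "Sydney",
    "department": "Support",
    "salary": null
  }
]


Checking for missing (null) values in 5 records:

  Rosa Davis: complete
  Judy Jones: complete
  Liam Wilson: complete
  Eve Jones: complete
  Heidi White: salary

Per field:
  name: 0 missing
  age: 0 missing
  city: 0 missing
  department: 0 missing
  salary: 1 missing

Total missing values: 1
Records with any missing: 1

1 missing values (salary: 1); 1 incomplete records


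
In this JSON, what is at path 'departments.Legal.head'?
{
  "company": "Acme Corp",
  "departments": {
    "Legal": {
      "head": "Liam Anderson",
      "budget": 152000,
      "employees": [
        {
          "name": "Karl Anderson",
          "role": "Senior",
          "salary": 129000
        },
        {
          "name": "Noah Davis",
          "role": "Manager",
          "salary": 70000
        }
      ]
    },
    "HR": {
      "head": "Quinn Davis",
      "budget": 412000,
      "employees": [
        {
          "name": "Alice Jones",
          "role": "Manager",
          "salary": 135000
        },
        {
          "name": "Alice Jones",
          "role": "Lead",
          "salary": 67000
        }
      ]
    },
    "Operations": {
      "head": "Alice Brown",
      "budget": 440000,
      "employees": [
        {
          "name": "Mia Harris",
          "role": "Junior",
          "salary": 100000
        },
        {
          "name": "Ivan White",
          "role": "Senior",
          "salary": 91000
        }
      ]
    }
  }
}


Path: departments.Legal.head

Navigate:
  -> departments
  -> Legal
  -> head = 'Liam Anderson'

Liam Anderson


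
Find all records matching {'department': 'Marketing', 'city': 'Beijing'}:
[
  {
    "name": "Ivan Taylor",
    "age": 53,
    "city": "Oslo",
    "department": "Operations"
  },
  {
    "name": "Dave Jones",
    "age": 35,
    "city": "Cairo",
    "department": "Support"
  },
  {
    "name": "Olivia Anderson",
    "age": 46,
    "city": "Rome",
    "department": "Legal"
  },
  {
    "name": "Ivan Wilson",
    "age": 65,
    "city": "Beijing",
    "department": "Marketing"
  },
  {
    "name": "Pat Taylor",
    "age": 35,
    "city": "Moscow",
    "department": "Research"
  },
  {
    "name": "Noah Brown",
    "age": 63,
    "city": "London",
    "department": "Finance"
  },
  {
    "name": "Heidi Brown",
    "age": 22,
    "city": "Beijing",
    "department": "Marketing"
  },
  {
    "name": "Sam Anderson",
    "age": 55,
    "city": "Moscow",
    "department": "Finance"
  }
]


Search criteria: {'department': 'Marketing', 'city': 'Beijing'}

Checking 8 records:
  Ivan Taylor: {department: Operations, city: Oslo}
  Dave Jones: {department: Support, city: Cairo}
  Olivia Anderson: {department: Legal, city: Rome}
  Ivan Wilson: {department: Marketing, city: Beijing} <-- MATCH
  Pat Taylor: {department: Research, city: Moscow}
  Noah Brown: {department: Finance, city: London}
  Heidi Brown: {department: Marketing, city: Beijing} <-- MATCH
  Sam Anderson: {department: Finance, city: Moscow}

Matches: ["Ivan Wilson", "Heidi Brown"]

["Ivan Wilson", "Heidi Brown"]


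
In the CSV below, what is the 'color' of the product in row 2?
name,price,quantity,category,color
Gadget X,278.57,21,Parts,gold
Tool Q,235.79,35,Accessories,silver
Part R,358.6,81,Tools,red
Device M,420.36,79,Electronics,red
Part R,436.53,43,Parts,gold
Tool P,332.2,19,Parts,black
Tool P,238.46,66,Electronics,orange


Query: Row 2 ('Tool Q'), column 'color'
Value: silver

silver


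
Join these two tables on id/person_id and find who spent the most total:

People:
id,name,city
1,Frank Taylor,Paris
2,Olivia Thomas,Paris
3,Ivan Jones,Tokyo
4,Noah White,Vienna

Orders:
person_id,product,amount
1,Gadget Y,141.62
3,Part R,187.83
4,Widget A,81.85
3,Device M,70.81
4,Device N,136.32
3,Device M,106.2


Join on: people.id = orders.person_id

Joined rows:
  Frank Taylor (Paris) bought Gadget Y for $141.62
  Ivan Jones (Tokyo) bought Part R for $187.83
  Noah White (Vienna) bought Widget A for $81.85
  Ivan Jones (Tokyo) bought Device M for $70.81
  Noah White (Vienna) bought Device N for $136.32
  Ivan Jones (Tokyo) bought Device M for $106.2

Total per person:
  Ivan Jones: $364.84
  Noah White: $218.17
  Frank Taylor: $141.62

Top spender: Ivan Jones ($364.84)

Ivan Jones ($364.84)


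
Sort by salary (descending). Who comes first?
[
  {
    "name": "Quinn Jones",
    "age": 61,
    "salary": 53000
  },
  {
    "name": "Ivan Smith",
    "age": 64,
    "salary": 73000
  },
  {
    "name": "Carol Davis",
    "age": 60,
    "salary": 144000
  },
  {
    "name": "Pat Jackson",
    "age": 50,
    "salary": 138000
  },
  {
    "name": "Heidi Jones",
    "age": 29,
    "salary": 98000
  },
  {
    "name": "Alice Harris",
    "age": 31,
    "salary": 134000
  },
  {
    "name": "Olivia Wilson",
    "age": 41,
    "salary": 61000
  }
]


Sort by: salary (descending)

Sorted order:
  1. Carol Davis (salary = 144000)
  2. Pat Jackson (salary = 138000)
  3. Alice Harris (salary = 134000)
  4. Heidi Jones (salary = 98000)
  5. Ivan Smith (salary = 73000)
  6. Olivia Wilson (salary = 61000)
  7. Quinn Jones (salary = 53000)

First: Carol Davis

Carol Davis


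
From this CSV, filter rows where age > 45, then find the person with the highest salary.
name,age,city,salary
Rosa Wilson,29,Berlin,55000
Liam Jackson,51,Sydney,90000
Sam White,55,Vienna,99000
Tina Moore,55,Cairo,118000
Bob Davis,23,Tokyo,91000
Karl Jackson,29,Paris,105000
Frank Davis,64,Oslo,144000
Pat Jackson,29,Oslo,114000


Filter: age > 45
Sort by: salary (descending)

Filtered records (4):
  Frank Davis, age 64, salary $144000
  Tina Moore, age 55, salary $118000
  Sam White, age 55, salary $99000
  Liam Jackson, age 51, salary $90000

Highest salary: Frank Davis ($144000)

Frank Davis


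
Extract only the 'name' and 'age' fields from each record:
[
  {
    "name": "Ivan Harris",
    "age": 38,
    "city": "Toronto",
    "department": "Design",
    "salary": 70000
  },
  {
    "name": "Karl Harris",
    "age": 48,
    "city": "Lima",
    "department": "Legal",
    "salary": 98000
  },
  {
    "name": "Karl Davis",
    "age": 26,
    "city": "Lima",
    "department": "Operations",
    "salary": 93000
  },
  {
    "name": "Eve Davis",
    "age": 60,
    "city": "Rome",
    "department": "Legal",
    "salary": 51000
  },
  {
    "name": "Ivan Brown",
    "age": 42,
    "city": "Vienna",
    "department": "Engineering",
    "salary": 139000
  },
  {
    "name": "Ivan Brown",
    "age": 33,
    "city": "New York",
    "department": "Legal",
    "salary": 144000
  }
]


Original: 6 records with fields: name, age, city, department, salary
Keep: ['name', 'age']
Drop: ['city', 'department', 'salary']
Result: 6 records, 2 fields each

[
  {
    "name": "Ivan Harris",
    "age": 38
  },
  {
    "name": "Karl Harris",
    "age": 48
  },
  {
    "name": "Karl Davis",
    "age": 26
  },
  {
    "name": "Eve Davis",
    "age": 60
  },
  {
    "name": "Ivan Brown",
    "age": 42
  },
  {
    "name": "Ivan Brown",
    "age": 33
  }
]


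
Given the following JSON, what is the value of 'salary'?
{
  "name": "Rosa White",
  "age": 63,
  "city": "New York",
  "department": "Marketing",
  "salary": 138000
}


Looking up field 'salary'
Value: 138000

138000


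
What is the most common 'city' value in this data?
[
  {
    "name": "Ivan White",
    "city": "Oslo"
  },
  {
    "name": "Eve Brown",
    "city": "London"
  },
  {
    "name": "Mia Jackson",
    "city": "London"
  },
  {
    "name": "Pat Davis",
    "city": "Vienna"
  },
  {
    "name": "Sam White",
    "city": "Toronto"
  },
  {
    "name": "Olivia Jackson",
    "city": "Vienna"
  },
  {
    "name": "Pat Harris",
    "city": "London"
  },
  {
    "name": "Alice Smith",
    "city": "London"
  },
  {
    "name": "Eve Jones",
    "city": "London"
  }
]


Counting 'city' values across 9 records:

  London: 5 #####
  Vienna: 2 ##
  Oslo: 1 #
  Toronto: 1 #

Most common: London (5 times)

London (5 times)


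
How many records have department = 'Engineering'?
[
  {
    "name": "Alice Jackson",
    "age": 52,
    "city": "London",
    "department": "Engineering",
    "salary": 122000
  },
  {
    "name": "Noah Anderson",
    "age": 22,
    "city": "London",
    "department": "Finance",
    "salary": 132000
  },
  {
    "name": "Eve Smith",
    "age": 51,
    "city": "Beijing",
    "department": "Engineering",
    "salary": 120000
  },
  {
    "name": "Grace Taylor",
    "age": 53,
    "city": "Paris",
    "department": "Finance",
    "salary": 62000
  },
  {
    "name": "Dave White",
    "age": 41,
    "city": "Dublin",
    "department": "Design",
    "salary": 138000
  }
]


Data: 5 records
Condition: department = 'Engineering'

Checking each record:
  Alice Jackson: Engineering MATCH
  Noah Anderson: Finance
  Eve Smith: Engineering MATCH
  Grace Taylor: Finance
  Dave White: Design

Count: 2

2


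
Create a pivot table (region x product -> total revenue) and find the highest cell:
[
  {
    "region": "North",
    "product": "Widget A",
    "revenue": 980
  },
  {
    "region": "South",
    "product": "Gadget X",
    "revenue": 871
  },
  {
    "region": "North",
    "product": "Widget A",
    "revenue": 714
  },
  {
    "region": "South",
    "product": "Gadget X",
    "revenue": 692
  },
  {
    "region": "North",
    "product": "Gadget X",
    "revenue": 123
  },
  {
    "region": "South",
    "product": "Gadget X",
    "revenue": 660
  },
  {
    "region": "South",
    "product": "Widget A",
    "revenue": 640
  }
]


Pivot: region (rows) x product (columns) -> total revenue

     Gadget X      Widget A    
North          123          1694  
South         2223           640  

Highest: South / Gadget X = $2223

South / Gadget X = $2223


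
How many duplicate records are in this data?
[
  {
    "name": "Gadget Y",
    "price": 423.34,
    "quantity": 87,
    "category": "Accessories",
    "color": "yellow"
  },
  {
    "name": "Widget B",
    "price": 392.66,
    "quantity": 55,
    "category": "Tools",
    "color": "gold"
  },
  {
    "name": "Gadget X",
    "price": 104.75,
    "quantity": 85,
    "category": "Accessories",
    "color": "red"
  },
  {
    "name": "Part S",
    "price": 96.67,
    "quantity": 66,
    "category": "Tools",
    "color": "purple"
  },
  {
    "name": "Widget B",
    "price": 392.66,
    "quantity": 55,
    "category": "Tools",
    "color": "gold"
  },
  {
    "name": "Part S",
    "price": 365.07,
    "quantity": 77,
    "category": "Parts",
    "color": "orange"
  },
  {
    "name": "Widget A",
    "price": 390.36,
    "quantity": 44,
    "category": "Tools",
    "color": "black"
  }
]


Checking 7 records for duplicates:

  Row 1: Gadget Y ($423.34, qty 87)
  Row 2: Widget B ($392.66, qty 55)
  Row 3: Gadget X ($104.75, qty 85)
  Row 4: Part S ($96.67, qty 66)
  Row 5: Widget B ($392.66, qty 55) <-- DUPLICATE
  Row 6: Part S ($365.07, qty 77)
  Row 7: Widget A ($390.36, qty 44)

Duplicates found: 1
Unique records: 6

1 duplicates, 6 unique


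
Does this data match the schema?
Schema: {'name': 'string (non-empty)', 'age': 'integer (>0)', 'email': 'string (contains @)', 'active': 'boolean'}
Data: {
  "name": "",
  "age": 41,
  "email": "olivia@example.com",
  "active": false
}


Validating each field against schema:
  name: FAIL ("" is an empty string)
  age: OK (positive integer)
  email: OK (string with @)
  active: OK (boolean)

Result: INVALID (1 error: name)

INVALID (1 error: name)


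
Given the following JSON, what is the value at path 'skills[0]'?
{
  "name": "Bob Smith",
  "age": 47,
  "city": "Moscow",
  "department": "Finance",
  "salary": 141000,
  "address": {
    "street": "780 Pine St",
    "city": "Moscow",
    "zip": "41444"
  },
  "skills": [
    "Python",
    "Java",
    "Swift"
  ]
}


Query: skills[0]
Path: skills -> first element
Value: Python

Python


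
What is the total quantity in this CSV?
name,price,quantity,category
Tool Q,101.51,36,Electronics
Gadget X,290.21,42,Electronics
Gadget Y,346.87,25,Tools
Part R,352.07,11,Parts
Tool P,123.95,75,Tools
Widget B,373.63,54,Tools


Computing total quantity:
Values: [36, 42, 25, 11, 75, 54]
Sum = 243

243


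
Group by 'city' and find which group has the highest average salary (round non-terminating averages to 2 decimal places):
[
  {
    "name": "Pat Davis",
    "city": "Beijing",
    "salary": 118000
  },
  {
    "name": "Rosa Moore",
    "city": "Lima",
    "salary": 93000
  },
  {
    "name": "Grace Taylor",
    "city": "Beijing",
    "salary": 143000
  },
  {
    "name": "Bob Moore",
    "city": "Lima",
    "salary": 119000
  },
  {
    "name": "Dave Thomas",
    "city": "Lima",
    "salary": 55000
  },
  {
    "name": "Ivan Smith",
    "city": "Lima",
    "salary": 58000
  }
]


Group by: city

Groups:
  Beijing: 2 people, avg salary = 261000/2 = $130500
  Lima: 4 people, avg salary = 325000/4 = $81250

Highest average salary: Beijing ($130500)

Beijing ($130500)


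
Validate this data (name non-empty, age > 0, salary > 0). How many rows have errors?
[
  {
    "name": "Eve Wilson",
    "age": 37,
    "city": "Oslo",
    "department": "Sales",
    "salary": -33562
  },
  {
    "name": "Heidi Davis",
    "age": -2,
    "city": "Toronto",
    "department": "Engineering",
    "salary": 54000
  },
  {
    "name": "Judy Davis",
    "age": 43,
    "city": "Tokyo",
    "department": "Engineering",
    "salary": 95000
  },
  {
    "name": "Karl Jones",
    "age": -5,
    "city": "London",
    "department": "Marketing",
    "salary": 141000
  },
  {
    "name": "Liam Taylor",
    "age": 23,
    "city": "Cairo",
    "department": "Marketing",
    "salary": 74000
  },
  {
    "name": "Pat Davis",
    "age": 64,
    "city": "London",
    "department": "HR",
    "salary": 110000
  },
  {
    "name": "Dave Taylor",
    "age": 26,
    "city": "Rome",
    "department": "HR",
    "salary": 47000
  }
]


Validating 7 records:
Rules: name non-empty, age > 0, salary > 0

  Row 1 (Eve Wilson): negative salary: -33562
  Row 2 (Heidi Davis): negative age: -2
  Row 3 (Judy Davis): OK
  Row 4 (Karl Jones): negative age: -5
  Row 5 (Liam Taylor): OK
  Row 6 (Pat Davis): OK
  Row 7 (Dave Taylor): OK

Total errors: 3

3 errors


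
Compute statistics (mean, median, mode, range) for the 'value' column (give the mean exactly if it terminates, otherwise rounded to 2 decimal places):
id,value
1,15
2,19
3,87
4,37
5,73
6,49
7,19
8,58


Data: [15, 19, 87, 37, 73, 49, 19, 58]
Count: 8
Sum: 357
Mean: 357/8 = 44.625
Sorted: [15, 19, 19, 37, 49, 58, 73, 87]
Median: 43.0
Mode: 19 (2 times)
Range: 87 - 15 = 72
Min: 15, Max: 87

mean=44.625, median=43.0, mode=19, range=72


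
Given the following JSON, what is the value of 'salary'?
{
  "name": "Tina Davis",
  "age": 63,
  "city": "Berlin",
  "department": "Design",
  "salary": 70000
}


Looking up field 'salary'
Value: 70000

70000


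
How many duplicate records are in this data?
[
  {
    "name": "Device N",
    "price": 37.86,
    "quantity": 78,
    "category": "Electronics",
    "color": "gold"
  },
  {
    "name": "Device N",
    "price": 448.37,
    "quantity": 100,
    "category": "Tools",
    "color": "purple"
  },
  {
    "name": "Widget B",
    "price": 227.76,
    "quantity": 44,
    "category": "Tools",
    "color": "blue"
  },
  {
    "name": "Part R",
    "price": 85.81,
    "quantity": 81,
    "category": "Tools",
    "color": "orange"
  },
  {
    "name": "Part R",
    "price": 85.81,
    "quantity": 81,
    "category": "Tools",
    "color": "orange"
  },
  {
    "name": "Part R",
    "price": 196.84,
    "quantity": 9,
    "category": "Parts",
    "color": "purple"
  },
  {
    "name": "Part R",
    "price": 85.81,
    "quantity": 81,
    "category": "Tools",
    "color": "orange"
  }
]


Checking 7 records for duplicates:

  Row 1: Device N ($37.86, qty 78)
  Row 2: Device N ($448.37, qty 100)
  Row 3: Widget B ($227.76, qty 44)
  Row 4: Part R ($85.81, qty 81)
  Row 5: Part R ($85.81, qty 81) <-- DUPLICATE
  Row 6: Part R ($196.84, qty 9)
  Row 7: Part R ($85.81, qty 81) <-- DUPLICATE

Duplicates found: 2
Unique records: 5

2 duplicates, 5 unique
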